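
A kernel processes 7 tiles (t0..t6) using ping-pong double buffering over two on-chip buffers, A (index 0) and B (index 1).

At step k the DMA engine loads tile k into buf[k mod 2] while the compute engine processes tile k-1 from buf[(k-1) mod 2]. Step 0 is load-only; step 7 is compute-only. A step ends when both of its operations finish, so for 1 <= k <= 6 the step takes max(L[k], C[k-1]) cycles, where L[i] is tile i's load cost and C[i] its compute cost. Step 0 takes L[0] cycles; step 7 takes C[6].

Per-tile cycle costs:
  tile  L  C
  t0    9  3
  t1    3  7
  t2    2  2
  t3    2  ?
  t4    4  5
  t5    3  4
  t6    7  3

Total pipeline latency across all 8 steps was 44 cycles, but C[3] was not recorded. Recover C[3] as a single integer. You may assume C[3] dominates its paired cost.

step 0: dur = L[0]=9 = 9
step 1: dur = max(L[1]=3, C[0]=3) = 3
step 2: dur = max(L[2]=2, C[1]=7) = 7
step 3: dur = max(L[3]=2, C[2]=2) = 2
step 4: dur = max(L[4]=4, C[3]=?) = C[3]  (unknown; binding)
step 5: dur = max(L[5]=3, C[4]=5) = 5
step 6: dur = max(L[6]=7, C[5]=4) = 7
step 7: dur = C[6]=3 = 3
sum of known step durations = 36
dur[4] = total - known = 44 - 36 = 8
C[3] is the binding max in step 4, so C[3] = dur[4] = 8

C[3] = 8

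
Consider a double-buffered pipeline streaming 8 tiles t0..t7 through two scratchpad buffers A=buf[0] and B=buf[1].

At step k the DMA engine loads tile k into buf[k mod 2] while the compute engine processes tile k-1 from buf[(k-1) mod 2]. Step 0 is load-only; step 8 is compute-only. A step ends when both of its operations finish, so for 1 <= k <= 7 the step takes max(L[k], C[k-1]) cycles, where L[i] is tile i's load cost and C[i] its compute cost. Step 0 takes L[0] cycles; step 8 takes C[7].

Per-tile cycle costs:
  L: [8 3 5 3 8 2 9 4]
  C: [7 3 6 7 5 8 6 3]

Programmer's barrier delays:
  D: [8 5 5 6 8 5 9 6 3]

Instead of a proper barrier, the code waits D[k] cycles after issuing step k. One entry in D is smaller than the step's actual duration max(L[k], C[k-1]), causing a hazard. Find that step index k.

hazard at step 1

k=0 barrier L[0]=8→8c, D[0]=8 ok
k=1 barrier max(L[1]=3,C[0]=7)→7c, D[1]=5 SHORT
k=2 barrier max(L[2]=5,C[1]=3)→5c, D[2]=5 ok
k=3 barrier max(L[3]=3,C[2]=6)→6c, D[3]=6 ok
k=4 barrier max(L[4]=8,C[3]=7)→8c, D[4]=8 ok
k=5 barrier max(L[5]=2,C[4]=5)→5c, D[5]=5 ok
k=6 barrier max(L[6]=9,C[5]=8)→9c, D[6]=9 ok
k=7 barrier max(L[7]=4,C[6]=6)→6c, D[7]=6 ok
k=8 barrier C[7]=3→3c, D[8]=3 ok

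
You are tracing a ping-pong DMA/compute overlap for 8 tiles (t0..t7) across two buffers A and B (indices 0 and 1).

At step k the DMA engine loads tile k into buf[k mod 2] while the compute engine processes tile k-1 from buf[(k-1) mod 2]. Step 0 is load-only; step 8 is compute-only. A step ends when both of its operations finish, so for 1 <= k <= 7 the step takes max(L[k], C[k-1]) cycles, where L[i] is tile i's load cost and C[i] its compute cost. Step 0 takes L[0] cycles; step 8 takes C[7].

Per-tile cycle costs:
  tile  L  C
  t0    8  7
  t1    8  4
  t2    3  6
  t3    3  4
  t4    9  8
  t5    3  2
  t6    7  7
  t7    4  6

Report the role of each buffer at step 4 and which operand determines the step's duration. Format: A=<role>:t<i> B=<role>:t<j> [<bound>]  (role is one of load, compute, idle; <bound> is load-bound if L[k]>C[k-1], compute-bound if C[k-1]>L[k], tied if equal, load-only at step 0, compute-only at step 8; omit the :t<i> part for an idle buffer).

step 0: L[0]=8 → dur=8, Σ=8 | A=load:t0 B=idle [load-only]
step 1: L[1]=8 C[0]=7 → dur=8, Σ=16 | A=compute:t0 B=load:t1 [load-bound]
step 2: L[2]=3 C[1]=4 → dur=4, Σ=20 | A=load:t2 B=compute:t1 [compute-bound]
step 3: L[3]=3 C[2]=6 → dur=6, Σ=26 | A=compute:t2 B=load:t3 [compute-bound]
step 4: L[4]=9 C[3]=4 → dur=9, Σ=35 | A=load:t4 B=compute:t3 [load-bound]
step 5: L[5]=3 C[4]=8 → dur=8, Σ=43 | A=compute:t4 B=load:t5 [compute-bound]
step 6: L[6]=7 C[5]=2 → dur=7, Σ=50 | A=load:t6 B=compute:t5 [load-bound]
step 7: L[7]=4 C[6]=7 → dur=7, Σ=57 | A=compute:t6 B=load:t7 [compute-bound]
step 8: C[7]=6 → dur=6, Σ=63 | A=idle B=compute:t7 [compute-only]

step 4: A=load:t4 B=compute:t3 [load-bound]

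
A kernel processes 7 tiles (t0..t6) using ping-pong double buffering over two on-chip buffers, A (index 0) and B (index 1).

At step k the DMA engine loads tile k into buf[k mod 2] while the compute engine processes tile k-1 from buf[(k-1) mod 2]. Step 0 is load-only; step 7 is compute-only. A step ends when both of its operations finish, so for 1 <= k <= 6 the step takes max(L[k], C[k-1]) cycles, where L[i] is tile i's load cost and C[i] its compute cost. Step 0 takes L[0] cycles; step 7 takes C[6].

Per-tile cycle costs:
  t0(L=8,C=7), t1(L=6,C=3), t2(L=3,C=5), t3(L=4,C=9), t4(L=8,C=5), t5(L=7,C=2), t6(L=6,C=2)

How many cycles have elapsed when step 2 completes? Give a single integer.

step 0: L[0]=8 → dur=8, Σ=8 | A=load:t0 B=idle [load-only]
step 1: L[1]=6 C[0]=7 → dur=7, Σ=15 | A=compute:t0 B=load:t1 [compute-bound]
step 2: L[2]=3 C[1]=3 → dur=3, Σ=18 | A=load:t2 B=compute:t1 [tied]
step 3: L[3]=4 C[2]=5 → dur=5, Σ=23 | A=compute:t2 B=load:t3 [compute-bound]
step 4: L[4]=8 C[3]=9 → dur=9, Σ=32 | A=load:t4 B=compute:t3 [compute-bound]
step 5: L[5]=7 C[4]=5 → dur=7, Σ=39 | A=compute:t4 B=load:t5 [load-bound]
step 6: L[6]=6 C[5]=2 → dur=6, Σ=45 | A=load:t6 B=compute:t5 [load-bound]
step 7: C[6]=2 → dur=2, Σ=47 | A=compute:t6 B=idle [compute-only]

end_cycle[2] = 18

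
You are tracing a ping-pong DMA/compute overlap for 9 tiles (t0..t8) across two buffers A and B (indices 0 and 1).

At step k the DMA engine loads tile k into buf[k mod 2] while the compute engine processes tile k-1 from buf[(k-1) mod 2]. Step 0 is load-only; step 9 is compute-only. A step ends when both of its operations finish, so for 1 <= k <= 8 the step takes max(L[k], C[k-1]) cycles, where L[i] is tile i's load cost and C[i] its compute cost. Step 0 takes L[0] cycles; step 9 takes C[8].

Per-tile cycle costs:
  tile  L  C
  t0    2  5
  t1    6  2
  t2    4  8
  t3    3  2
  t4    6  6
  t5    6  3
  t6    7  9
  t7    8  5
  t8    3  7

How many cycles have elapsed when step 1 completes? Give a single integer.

[0] DMA t0→A (2c) ∥ CU idle ⇒ 2c, clock 2
[1] DMA t1→B (6c) ∥ CU A:t0 (5c) ⇒ 6c, clock 8
[2] DMA t2→A (4c) ∥ CU B:t1 (2c) ⇒ 4c, clock 12
[3] DMA t3→B (3c) ∥ CU A:t2 (8c) ⇒ 8c, clock 20
[4] DMA t4→A (6c) ∥ CU B:t3 (2c) ⇒ 6c, clock 26
[5] DMA t5→B (6c) ∥ CU A:t4 (6c) ⇒ 6c, clock 32
[6] DMA t6→A (7c) ∥ CU B:t5 (3c) ⇒ 7c, clock 39
[7] DMA t7→B (8c) ∥ CU A:t6 (9c) ⇒ 9c, clock 48
[8] DMA t8→A (3c) ∥ CU B:t7 (5c) ⇒ 5c, clock 53
[9] DMA idle ∥ CU A:t8 (7c) ⇒ 7c, clock 60

end_cycle[1] = 8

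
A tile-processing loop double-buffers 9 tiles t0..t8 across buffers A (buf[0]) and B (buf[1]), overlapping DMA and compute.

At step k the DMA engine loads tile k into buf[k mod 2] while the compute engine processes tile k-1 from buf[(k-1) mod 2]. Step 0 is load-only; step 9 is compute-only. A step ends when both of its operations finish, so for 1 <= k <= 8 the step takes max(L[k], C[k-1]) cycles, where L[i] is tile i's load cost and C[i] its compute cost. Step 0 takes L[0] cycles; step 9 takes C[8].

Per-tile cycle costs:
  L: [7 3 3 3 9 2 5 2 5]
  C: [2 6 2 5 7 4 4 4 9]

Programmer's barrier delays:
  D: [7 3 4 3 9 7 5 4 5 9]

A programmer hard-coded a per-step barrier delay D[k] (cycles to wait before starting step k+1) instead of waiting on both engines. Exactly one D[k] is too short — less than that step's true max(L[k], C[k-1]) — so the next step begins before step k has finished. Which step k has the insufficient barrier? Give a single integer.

[0] required=L[0]=7=7 vs D=7 ok
[1] required=max(L[1]=3,C[0]=2)=3 vs D=3 ok
[2] required=max(L[2]=3,C[1]=6)=6 vs D=4 SHORT
[3] required=max(L[3]=3,C[2]=2)=3 vs D=3 ok
[4] required=max(L[4]=9,C[3]=5)=9 vs D=9 ok
[5] required=max(L[5]=2,C[4]=7)=7 vs D=7 ok
[6] required=max(L[6]=5,C[5]=4)=5 vs D=5 ok
[7] required=max(L[7]=2,C[6]=4)=4 vs D=4 ok
[8] required=max(L[8]=5,C[7]=4)=5 vs D=5 ok
[9] required=C[8]=9=9 vs D=9 ok

hazard at step 2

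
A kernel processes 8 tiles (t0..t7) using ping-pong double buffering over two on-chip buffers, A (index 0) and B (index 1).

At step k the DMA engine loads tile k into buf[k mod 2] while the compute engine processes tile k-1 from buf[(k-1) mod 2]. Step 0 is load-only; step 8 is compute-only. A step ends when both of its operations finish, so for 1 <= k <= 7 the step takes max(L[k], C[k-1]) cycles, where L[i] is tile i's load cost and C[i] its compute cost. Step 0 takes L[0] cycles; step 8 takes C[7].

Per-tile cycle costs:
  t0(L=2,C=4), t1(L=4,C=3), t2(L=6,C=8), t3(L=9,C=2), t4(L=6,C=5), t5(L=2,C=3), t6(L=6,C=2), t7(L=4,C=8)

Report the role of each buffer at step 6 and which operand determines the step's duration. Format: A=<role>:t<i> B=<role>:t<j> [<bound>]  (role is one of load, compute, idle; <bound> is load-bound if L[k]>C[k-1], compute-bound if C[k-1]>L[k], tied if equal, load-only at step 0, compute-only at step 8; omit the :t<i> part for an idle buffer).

  0. 2=2c; end=2; A:t0 B:-
  1. max(4,4)=4c; end=6; A:t0 B:t1
  2. max(6,3)=6c; end=12; A:t2 B:t1
  3. max(9,8)=9c; end=21; A:t2 B:t3
  4. max(6,2)=6c; end=27; A:t4 B:t3
  5. max(2,5)=5c; end=32; A:t4 B:t5
  6. max(6,3)=6c; end=38; A:t6 B:t5
  7. max(4,2)=4c; end=42; A:t6 B:t7
  8. 8=8c; end=50; A:t6 B:t7

step 6: A=load:t6 B=compute:t5 [load-bound]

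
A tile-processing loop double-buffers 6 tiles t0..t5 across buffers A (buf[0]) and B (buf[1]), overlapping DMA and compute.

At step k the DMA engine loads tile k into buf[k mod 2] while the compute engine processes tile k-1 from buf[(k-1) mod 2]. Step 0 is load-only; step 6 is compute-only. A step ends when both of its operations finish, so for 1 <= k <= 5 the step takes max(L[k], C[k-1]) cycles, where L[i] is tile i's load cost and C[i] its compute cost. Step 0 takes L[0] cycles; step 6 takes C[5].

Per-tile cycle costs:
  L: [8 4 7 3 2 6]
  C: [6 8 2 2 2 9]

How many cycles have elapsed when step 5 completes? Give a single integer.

step 0: L[0]=8 → dur=8, Σ=8 | A=load:t0 B=idle [load-only]
step 1: L[1]=4 C[0]=6 → dur=6, Σ=14 | A=compute:t0 B=load:t1 [compute-bound]
step 2: L[2]=7 C[1]=8 → dur=8, Σ=22 | A=load:t2 B=compute:t1 [compute-bound]
step 3: L[3]=3 C[2]=2 → dur=3, Σ=25 | A=compute:t2 B=load:t3 [load-bound]
step 4: L[4]=2 C[3]=2 → dur=2, Σ=27 | A=load:t4 B=compute:t3 [tied]
step 5: L[5]=6 C[4]=2 → dur=6, Σ=33 | A=compute:t4 B=load:t5 [load-bound]
step 6: C[5]=9 → dur=9, Σ=42 | A=idle B=compute:t5 [compute-only]

end_cycle[5] = 33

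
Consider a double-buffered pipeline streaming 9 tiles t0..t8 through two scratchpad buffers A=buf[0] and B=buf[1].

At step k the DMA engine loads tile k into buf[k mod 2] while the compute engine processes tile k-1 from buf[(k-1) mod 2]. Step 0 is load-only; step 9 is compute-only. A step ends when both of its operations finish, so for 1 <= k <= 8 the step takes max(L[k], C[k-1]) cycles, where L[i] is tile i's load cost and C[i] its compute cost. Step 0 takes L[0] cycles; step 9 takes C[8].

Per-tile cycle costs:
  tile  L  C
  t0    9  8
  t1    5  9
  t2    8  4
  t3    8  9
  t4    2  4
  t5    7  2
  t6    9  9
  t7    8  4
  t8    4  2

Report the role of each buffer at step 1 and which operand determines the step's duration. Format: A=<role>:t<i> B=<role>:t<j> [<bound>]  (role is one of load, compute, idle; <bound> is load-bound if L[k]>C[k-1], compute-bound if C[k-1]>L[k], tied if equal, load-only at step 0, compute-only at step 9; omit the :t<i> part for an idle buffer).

step 1: A=compute:t0 B=load:t1 [compute-bound]

[0] DMA t0→A (9c) ∥ CU idle ⇒ 9c, clock 9
[1] DMA t1→B (5c) ∥ CU A:t0 (8c) ⇒ 8c, clock 17
[2] DMA t2→A (8c) ∥ CU B:t1 (9c) ⇒ 9c, clock 26
[3] DMA t3→B (8c) ∥ CU A:t2 (4c) ⇒ 8c, clock 34
[4] DMA t4→A (2c) ∥ CU B:t3 (9c) ⇒ 9c, clock 43
[5] DMA t5→B (7c) ∥ CU A:t4 (4c) ⇒ 7c, clock 50
[6] DMA t6→A (9c) ∥ CU B:t5 (2c) ⇒ 9c, clock 59
[7] DMA t7→B (8c) ∥ CU A:t6 (9c) ⇒ 9c, clock 68
[8] DMA t8→A (4c) ∥ CU B:t7 (4c) ⇒ 4c, clock 72
[9] DMA idle ∥ CU A:t8 (2c) ⇒ 2c, clock 74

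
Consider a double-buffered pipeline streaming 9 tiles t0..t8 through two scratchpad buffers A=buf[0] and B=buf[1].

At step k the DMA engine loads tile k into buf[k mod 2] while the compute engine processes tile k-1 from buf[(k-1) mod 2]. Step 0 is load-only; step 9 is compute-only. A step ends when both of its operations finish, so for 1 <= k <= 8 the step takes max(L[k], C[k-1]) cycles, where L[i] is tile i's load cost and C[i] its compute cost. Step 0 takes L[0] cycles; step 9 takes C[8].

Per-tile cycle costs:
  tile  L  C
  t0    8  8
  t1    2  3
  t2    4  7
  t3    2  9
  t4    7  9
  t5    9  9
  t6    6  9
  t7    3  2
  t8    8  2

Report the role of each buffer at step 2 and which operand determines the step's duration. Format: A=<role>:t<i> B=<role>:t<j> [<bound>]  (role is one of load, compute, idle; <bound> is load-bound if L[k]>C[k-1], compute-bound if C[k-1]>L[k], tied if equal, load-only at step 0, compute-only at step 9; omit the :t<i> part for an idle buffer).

step 2: A=load:t2 B=compute:t1 [load-bound]

step 0: L[0]=8 → dur=8, Σ=8 | A=load:t0 B=idle [load-only]
step 1: L[1]=2 C[0]=8 → dur=8, Σ=16 | A=compute:t0 B=load:t1 [compute-bound]
step 2: L[2]=4 C[1]=3 → dur=4, Σ=20 | A=load:t2 B=compute:t1 [load-bound]
step 3: L[3]=2 C[2]=7 → dur=7, Σ=27 | A=compute:t2 B=load:t3 [compute-bound]
step 4: L[4]=7 C[3]=9 → dur=9, Σ=36 | A=load:t4 B=compute:t3 [compute-bound]
step 5: L[5]=9 C[4]=9 → dur=9, Σ=45 | A=compute:t4 B=load:t5 [tied]
step 6: L[6]=6 C[5]=9 → dur=9, Σ=54 | A=load:t6 B=compute:t5 [compute-bound]
step 7: L[7]=3 C[6]=9 → dur=9, Σ=63 | A=compute:t6 B=load:t7 [compute-bound]
step 8: L[8]=8 C[7]=2 → dur=8, Σ=71 | A=load:t8 B=compute:t7 [load-bound]
step 9: C[8]=2 → dur=2, Σ=73 | A=compute:t8 B=idle [compute-only]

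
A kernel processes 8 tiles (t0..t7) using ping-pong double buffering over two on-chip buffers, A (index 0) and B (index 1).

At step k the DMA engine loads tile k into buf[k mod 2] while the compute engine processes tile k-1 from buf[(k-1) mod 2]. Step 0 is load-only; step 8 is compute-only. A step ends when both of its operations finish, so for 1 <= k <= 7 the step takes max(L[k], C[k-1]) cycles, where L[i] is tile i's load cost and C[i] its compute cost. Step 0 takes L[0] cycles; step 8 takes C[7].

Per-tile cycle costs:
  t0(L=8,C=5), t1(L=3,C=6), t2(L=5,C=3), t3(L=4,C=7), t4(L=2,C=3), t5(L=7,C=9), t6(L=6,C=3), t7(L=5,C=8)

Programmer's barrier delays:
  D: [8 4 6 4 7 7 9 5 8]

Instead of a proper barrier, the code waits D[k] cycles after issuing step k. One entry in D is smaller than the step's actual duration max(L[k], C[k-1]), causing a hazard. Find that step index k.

[0] required=L[0]=8=8 vs D=8 ok
[1] required=max(L[1]=3,C[0]=5)=5 vs D=4 SHORT
[2] required=max(L[2]=5,C[1]=6)=6 vs D=6 ok
[3] required=max(L[3]=4,C[2]=3)=4 vs D=4 ok
[4] required=max(L[4]=2,C[3]=7)=7 vs D=7 ok
[5] required=max(L[5]=7,C[4]=3)=7 vs D=7 ok
[6] required=max(L[6]=6,C[5]=9)=9 vs D=9 ok
[7] required=max(L[7]=5,C[6]=3)=5 vs D=5 ok
[8] required=C[7]=8=8 vs D=8 ok

hazard at step 1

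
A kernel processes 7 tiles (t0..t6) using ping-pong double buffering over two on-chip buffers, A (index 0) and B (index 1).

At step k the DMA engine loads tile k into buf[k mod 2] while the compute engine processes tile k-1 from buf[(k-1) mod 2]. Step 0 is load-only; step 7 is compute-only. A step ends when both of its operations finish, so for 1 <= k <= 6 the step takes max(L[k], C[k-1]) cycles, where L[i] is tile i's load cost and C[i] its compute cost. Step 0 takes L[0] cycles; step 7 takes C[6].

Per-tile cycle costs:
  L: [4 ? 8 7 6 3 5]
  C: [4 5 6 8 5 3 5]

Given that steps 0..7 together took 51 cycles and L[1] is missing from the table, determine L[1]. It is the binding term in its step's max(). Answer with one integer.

step 0: dur = L[0]=4 = 4
step 1: dur = max(L[1]=?, C[0]=4) = L[1]  (unknown; binding)
step 2: dur = max(L[2]=8, C[1]=5) = 8
step 3: dur = max(L[3]=7, C[2]=6) = 7
step 4: dur = max(L[4]=6, C[3]=8) = 8
step 5: dur = max(L[5]=3, C[4]=5) = 5
step 6: dur = max(L[6]=5, C[5]=3) = 5
step 7: dur = C[6]=5 = 5
sum of known step durations = 42
dur[1] = total - known = 51 - 42 = 9
L[1] is the binding max in step 1, so L[1] = dur[1] = 9

L[1] = 9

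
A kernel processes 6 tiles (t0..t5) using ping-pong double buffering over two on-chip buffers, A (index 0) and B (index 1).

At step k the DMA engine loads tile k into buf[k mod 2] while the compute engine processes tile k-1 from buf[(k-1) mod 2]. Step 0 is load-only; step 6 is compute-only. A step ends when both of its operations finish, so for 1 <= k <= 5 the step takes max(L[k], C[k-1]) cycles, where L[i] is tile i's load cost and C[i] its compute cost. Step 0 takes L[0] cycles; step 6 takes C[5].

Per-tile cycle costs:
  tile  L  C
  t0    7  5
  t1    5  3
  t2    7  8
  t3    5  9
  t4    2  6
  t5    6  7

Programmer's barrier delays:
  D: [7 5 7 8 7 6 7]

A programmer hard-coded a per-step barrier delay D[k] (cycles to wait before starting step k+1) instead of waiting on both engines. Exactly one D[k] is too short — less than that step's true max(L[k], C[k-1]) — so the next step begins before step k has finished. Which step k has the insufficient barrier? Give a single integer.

hazard at step 4

k=0 barrier L[0]=7→7c, D[0]=7 ok
k=1 barrier max(L[1]=5,C[0]=5)→5c, D[1]=5 ok
k=2 barrier max(L[2]=7,C[1]=3)→7c, D[2]=7 ok
k=3 barrier max(L[3]=5,C[2]=8)→8c, D[3]=8 ok
k=4 barrier max(L[4]=2,C[3]=9)→9c, D[4]=7 SHORT
k=5 barrier max(L[5]=6,C[4]=6)→6c, D[5]=6 ok
k=6 barrier C[5]=7→7c, D[6]=7 ok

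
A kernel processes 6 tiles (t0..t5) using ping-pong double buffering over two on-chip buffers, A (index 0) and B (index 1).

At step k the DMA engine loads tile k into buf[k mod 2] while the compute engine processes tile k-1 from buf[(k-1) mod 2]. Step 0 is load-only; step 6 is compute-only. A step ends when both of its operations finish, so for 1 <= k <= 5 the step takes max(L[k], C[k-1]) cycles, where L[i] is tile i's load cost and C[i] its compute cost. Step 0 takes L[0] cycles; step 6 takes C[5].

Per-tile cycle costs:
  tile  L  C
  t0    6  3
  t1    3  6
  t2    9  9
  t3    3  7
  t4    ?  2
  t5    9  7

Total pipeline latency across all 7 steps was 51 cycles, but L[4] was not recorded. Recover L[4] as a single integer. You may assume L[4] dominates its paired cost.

L[4] = 8

step 0 → dur = L[0]=6 = 6
step 1 → dur = max(L[1]=3, C[0]=3) = 3
step 2 → dur = max(L[2]=9, C[1]=6) = 9
step 3 → dur = max(L[3]=3, C[2]=9) = 9
step 4 → dur = max(L[4]=?, C[3]=7) = L[4]  (unknown; binding)
step 5 → dur = max(L[5]=9, C[4]=2) = 9
step 6 → dur = C[5]=7 = 7
sum of known step durations = 43
dur[4] = total - known = 51 - 43 = 8
L[4] is the binding max in step 4, so L[4] = dur[4] = 8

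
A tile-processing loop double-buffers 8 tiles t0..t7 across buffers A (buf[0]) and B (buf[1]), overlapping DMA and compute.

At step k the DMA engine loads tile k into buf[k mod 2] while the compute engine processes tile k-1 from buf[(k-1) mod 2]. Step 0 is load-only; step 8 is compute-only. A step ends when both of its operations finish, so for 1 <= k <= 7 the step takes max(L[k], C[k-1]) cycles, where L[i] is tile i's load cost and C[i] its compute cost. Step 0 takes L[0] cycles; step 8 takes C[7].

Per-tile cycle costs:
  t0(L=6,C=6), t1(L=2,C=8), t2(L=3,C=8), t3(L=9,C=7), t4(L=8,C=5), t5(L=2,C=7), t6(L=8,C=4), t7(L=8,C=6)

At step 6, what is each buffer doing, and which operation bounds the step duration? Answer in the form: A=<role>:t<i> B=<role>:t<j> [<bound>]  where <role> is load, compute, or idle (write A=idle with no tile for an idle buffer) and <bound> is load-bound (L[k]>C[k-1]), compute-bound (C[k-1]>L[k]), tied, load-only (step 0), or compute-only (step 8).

step 6: A=load:t6 B=compute:t5 [load-bound]

[0] DMA t0→A (6c) ∥ CU idle ⇒ 6c, clock 6
[1] DMA t1→B (2c) ∥ CU A:t0 (6c) ⇒ 6c, clock 12
[2] DMA t2→A (3c) ∥ CU B:t1 (8c) ⇒ 8c, clock 20
[3] DMA t3→B (9c) ∥ CU A:t2 (8c) ⇒ 9c, clock 29
[4] DMA t4→A (8c) ∥ CU B:t3 (7c) ⇒ 8c, clock 37
[5] DMA t5→B (2c) ∥ CU A:t4 (5c) ⇒ 5c, clock 42
[6] DMA t6→A (8c) ∥ CU B:t5 (7c) ⇒ 8c, clock 50
[7] DMA t7→B (8c) ∥ CU A:t6 (4c) ⇒ 8c, clock 58
[8] DMA idle ∥ CU B:t7 (6c) ⇒ 6c, clock 64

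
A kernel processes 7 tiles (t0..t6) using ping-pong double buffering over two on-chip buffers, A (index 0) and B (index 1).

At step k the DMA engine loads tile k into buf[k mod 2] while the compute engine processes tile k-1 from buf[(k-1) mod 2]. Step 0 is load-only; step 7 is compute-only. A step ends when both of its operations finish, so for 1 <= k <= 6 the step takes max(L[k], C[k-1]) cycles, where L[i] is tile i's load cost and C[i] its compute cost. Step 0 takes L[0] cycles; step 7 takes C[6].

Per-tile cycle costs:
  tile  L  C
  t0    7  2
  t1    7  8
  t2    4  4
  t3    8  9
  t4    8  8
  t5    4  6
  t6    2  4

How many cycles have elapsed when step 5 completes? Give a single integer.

end_cycle[5] = 47

  0. 7=7c; end=7; A:t0 B:-
  1. max(7,2)=7c; end=14; A:t0 B:t1
  2. max(4,8)=8c; end=22; A:t2 B:t1
  3. max(8,4)=8c; end=30; A:t2 B:t3
  4. max(8,9)=9c; end=39; A:t4 B:t3
  5. max(4,8)=8c; end=47; A:t4 B:t5
  6. max(2,6)=6c; end=53; A:t6 B:t5
  7. 4=4c; end=57; A:t6 B:t5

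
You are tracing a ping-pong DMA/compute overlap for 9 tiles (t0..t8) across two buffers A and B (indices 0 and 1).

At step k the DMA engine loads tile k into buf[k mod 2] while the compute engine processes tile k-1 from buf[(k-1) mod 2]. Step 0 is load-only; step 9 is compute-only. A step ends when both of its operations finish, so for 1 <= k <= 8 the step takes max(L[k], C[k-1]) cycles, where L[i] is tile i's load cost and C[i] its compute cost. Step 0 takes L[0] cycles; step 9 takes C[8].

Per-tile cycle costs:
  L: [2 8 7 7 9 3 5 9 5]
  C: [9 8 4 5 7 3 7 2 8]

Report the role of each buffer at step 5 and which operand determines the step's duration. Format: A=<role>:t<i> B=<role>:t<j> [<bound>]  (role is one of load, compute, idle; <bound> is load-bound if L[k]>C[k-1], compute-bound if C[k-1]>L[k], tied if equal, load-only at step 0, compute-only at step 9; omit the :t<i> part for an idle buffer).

step 5: A=compute:t4 B=load:t5 [compute-bound]

  0. 2=2c; end=2; A:t0 B:-
  1. max(8,9)=9c; end=11; A:t0 B:t1
  2. max(7,8)=8c; end=19; A:t2 B:t1
  3. max(7,4)=7c; end=26; A:t2 B:t3
  4. max(9,5)=9c; end=35; A:t4 B:t3
  5. max(3,7)=7c; end=42; A:t4 B:t5
  6. max(5,3)=5c; end=47; A:t6 B:t5
  7. max(9,7)=9c; end=56; A:t6 B:t7
  8. max(5,2)=5c; end=61; A:t8 B:t7
  9. 8=8c; end=69; A:t8 B:t7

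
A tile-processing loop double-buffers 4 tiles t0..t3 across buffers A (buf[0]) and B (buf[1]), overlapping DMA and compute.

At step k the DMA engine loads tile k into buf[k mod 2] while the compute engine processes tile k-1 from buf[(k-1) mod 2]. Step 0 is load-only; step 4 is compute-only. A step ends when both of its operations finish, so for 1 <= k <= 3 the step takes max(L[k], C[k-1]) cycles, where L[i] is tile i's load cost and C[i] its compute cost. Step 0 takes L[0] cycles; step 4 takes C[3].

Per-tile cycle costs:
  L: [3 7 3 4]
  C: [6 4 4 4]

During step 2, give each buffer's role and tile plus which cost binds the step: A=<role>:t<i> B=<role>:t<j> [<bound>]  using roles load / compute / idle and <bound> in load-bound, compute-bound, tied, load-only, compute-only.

step 2: A=load:t2 B=compute:t1 [compute-bound]

[0] DMA t0→A (3c) ∥ CU idle ⇒ 3c, clock 3
[1] DMA t1→B (7c) ∥ CU A:t0 (6c) ⇒ 7c, clock 10
[2] DMA t2→A (3c) ∥ CU B:t1 (4c) ⇒ 4c, clock 14
[3] DMA t3→B (4c) ∥ CU A:t2 (4c) ⇒ 4c, clock 18
[4] DMA idle ∥ CU B:t3 (4c) ⇒ 4c, clock 22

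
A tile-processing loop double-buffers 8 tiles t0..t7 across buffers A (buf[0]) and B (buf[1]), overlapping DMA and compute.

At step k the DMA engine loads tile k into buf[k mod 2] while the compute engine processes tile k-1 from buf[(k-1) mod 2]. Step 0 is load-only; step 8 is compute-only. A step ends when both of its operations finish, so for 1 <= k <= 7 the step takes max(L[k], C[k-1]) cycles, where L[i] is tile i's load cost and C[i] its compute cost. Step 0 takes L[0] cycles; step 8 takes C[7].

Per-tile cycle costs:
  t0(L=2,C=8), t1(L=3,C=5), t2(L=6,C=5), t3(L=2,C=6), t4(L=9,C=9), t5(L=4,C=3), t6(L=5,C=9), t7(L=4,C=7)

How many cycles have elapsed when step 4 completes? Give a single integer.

end_cycle[4] = 30

k=0 load=t0/2c comp=- wait=2 total=2
k=1 load=t1/3c comp=t0/8c wait=8 total=10
k=2 load=t2/6c comp=t1/5c wait=6 total=16
k=3 load=t3/2c comp=t2/5c wait=5 total=21
k=4 load=t4/9c comp=t3/6c wait=9 total=30
k=5 load=t5/4c comp=t4/9c wait=9 total=39
k=6 load=t6/5c comp=t5/3c wait=5 total=44
k=7 load=t7/4c comp=t6/9c wait=9 total=53
k=8 load=- comp=t7/7c wait=7 total=60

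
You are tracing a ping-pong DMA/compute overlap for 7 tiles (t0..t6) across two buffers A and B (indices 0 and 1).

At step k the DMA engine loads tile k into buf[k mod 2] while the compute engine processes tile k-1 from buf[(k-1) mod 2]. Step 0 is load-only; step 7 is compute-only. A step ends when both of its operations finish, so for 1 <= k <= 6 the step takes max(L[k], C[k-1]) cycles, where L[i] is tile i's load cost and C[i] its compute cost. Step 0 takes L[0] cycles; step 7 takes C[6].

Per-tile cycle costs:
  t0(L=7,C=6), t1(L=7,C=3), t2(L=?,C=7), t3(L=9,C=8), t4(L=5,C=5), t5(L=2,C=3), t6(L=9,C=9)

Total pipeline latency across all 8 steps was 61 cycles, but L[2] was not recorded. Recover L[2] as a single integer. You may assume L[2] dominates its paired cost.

step 0: dur = L[0]=7 = 7
step 1: dur = max(L[1]=7, C[0]=6) = 7
step 2: dur = max(L[2]=?, C[1]=3) = L[2]  (unknown; binding)
step 3: dur = max(L[3]=9, C[2]=7) = 9
step 4: dur = max(L[4]=5, C[3]=8) = 8
step 5: dur = max(L[5]=2, C[4]=5) = 5
step 6: dur = max(L[6]=9, C[5]=3) = 9
step 7: dur = C[6]=9 = 9
sum of known step durations = 54
dur[2] = total - known = 61 - 54 = 7
L[2] is the binding max in step 2, so L[2] = dur[2] = 7

L[2] = 7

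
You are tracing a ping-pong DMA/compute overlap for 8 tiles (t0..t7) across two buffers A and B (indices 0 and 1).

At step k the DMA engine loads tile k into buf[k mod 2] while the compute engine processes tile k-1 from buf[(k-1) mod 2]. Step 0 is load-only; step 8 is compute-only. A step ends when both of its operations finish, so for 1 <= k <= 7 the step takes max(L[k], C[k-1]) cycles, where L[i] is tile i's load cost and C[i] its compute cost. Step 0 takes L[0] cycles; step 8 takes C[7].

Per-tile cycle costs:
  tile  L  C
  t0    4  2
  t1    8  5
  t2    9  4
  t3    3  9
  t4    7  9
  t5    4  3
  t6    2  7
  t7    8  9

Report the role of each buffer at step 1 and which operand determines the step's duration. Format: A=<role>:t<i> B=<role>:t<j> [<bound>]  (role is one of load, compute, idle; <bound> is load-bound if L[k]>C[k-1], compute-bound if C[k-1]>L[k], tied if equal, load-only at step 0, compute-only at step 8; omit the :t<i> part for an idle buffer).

step 1: A=compute:t0 B=load:t1 [load-bound]

k=0 load=t0/4c comp=- wait=4 total=4
k=1 load=t1/8c comp=t0/2c wait=8 total=12
k=2 load=t2/9c comp=t1/5c wait=9 total=21
k=3 load=t3/3c comp=t2/4c wait=4 total=25
k=4 load=t4/7c comp=t3/9c wait=9 total=34
k=5 load=t5/4c comp=t4/9c wait=9 total=43
k=6 load=t6/2c comp=t5/3c wait=3 total=46
k=7 load=t7/8c comp=t6/7c wait=8 total=54
k=8 load=- comp=t7/9c wait=9 total=63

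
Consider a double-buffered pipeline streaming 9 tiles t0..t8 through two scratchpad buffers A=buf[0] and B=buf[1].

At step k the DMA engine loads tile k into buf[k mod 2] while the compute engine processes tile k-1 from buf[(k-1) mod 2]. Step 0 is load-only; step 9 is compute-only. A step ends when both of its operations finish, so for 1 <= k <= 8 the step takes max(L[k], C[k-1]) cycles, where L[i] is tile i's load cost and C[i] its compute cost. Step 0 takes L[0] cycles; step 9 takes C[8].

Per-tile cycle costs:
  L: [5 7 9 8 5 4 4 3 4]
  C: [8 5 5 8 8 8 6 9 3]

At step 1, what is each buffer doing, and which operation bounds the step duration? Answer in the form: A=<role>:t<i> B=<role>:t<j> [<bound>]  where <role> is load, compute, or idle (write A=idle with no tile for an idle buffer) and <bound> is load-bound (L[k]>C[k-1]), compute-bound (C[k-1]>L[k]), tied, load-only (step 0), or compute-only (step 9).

[0] DMA t0→A (5c) ∥ CU idle ⇒ 5c, clock 5
[1] DMA t1→B (7c) ∥ CU A:t0 (8c) ⇒ 8c, clock 13
[2] DMA t2→A (9c) ∥ CU B:t1 (5c) ⇒ 9c, clock 22
[3] DMA t3→B (8c) ∥ CU A:t2 (5c) ⇒ 8c, clock 30
[4] DMA t4→A (5c) ∥ CU B:t3 (8c) ⇒ 8c, clock 38
[5] DMA t5→B (4c) ∥ CU A:t4 (8c) ⇒ 8c, clock 46
[6] DMA t6→A (4c) ∥ CU B:t5 (8c) ⇒ 8c, clock 54
[7] DMA t7→B (3c) ∥ CU A:t6 (6c) ⇒ 6c, clock 60
[8] DMA t8→A (4c) ∥ CU B:t7 (9c) ⇒ 9c, clock 69
[9] DMA idle ∥ CU A:t8 (3c) ⇒ 3c, clock 72

step 1: A=compute:t0 B=load:t1 [compute-bound]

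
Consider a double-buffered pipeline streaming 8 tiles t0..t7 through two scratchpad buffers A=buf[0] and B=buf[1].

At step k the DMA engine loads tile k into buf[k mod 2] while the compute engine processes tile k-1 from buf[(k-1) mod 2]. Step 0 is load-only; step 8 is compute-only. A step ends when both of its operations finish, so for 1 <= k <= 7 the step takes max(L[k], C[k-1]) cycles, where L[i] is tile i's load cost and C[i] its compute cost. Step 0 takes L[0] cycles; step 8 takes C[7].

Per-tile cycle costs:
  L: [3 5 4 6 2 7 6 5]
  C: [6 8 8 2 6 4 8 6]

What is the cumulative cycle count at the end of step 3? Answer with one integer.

end_cycle[3] = 25

k=0 load=t0/3c comp=- wait=3 total=3
k=1 load=t1/5c comp=t0/6c wait=6 total=9
k=2 load=t2/4c comp=t1/8c wait=8 total=17
k=3 load=t3/6c comp=t2/8c wait=8 total=25
k=4 load=t4/2c comp=t3/2c wait=2 total=27
k=5 load=t5/7c comp=t4/6c wait=7 total=34
k=6 load=t6/6c comp=t5/4c wait=6 total=40
k=7 load=t7/5c comp=t6/8c wait=8 total=48
k=8 load=- comp=t7/6c wait=6 total=54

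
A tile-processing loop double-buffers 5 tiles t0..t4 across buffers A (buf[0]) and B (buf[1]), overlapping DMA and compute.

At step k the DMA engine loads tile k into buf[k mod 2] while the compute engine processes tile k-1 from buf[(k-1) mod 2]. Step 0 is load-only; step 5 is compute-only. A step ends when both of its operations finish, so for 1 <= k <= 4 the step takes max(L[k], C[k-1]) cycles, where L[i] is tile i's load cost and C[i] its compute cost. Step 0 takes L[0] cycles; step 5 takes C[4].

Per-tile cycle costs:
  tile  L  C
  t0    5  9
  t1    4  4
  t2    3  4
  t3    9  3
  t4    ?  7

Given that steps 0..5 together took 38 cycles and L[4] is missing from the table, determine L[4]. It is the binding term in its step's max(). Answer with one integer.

step 0: dur = L[0]=5 = 5
step 1: dur = max(L[1]=4, C[0]=9) = 9
step 2: dur = max(L[2]=3, C[1]=4) = 4
step 3: dur = max(L[3]=9, C[2]=4) = 9
step 4: dur = max(L[4]=?, C[3]=3) = L[4]  (unknown; binding)
step 5: dur = C[4]=7 = 7
sum of known step durations = 34
dur[4] = total - known = 38 - 34 = 4
L[4] is the binding max in step 4, so L[4] = dur[4] = 4

L[4] = 4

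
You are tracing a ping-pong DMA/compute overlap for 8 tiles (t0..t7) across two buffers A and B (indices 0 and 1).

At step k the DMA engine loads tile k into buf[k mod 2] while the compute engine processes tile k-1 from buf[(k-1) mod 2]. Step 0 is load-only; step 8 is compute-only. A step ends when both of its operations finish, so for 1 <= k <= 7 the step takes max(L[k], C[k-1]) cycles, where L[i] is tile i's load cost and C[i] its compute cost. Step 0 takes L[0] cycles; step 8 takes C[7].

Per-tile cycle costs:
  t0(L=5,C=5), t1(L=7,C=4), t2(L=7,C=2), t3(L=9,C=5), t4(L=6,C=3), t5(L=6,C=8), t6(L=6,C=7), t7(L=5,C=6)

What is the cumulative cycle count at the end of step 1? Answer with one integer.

step 0: L[0]=5 → dur=5, Σ=5 | A=load:t0 B=idle [load-only]
step 1: L[1]=7 C[0]=5 → dur=7, Σ=12 | A=compute:t0 B=load:t1 [load-bound]
step 2: L[2]=7 C[1]=4 → dur=7, Σ=19 | A=load:t2 B=compute:t1 [load-bound]
step 3: L[3]=9 C[2]=2 → dur=9, Σ=28 | A=compute:t2 B=load:t3 [load-bound]
step 4: L[4]=6 C[3]=5 → dur=6, Σ=34 | A=load:t4 B=compute:t3 [load-bound]
step 5: L[5]=6 C[4]=3 → dur=6, Σ=40 | A=compute:t4 B=load:t5 [load-bound]
step 6: L[6]=6 C[5]=8 → dur=8, Σ=48 | A=load:t6 B=compute:t5 [compute-bound]
step 7: L[7]=5 C[6]=7 → dur=7, Σ=55 | A=compute:t6 B=load:t7 [compute-bound]
step 8: C[7]=6 → dur=6, Σ=61 | A=idle B=compute:t7 [compute-only]

end_cycle[1] = 12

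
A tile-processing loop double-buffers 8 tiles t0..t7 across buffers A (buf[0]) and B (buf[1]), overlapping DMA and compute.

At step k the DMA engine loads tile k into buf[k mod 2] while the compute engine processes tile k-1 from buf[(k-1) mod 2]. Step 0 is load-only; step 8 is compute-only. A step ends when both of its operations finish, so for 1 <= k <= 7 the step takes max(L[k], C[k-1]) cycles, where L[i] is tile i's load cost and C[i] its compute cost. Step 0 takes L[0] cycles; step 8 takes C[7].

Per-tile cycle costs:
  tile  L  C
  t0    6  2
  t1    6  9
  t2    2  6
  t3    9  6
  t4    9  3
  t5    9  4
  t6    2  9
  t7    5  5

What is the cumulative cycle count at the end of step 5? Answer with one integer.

end_cycle[5] = 48

[0] DMA t0→A (6c) ∥ CU idle ⇒ 6c, clock 6
[1] DMA t1→B (6c) ∥ CU A:t0 (2c) ⇒ 6c, clock 12
[2] DMA t2→A (2c) ∥ CU B:t1 (9c) ⇒ 9c, clock 21
[3] DMA t3→B (9c) ∥ CU A:t2 (6c) ⇒ 9c, clock 30
[4] DMA t4→A (9c) ∥ CU B:t3 (6c) ⇒ 9c, clock 39
[5] DMA t5→B (9c) ∥ CU A:t4 (3c) ⇒ 9c, clock 48
[6] DMA t6→A (2c) ∥ CU B:t5 (4c) ⇒ 4c, clock 52
[7] DMA t7→B (5c) ∥ CU A:t6 (9c) ⇒ 9c, clock 61
[8] DMA idle ∥ CU B:t7 (5c) ⇒ 5c, clock 66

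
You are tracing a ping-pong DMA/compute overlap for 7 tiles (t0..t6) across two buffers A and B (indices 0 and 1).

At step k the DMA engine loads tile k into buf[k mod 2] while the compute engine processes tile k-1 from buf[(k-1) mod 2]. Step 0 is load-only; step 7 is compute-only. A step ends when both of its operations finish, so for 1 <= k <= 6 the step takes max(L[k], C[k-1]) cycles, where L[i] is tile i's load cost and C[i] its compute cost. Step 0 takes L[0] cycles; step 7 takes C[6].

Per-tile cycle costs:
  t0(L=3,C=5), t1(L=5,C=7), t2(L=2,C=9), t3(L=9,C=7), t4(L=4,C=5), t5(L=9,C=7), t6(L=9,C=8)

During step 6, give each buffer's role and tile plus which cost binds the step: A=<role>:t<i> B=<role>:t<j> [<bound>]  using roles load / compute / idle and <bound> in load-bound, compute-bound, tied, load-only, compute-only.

step 0: L[0]=3 → dur=3, Σ=3 | A=load:t0 B=idle [load-only]
step 1: L[1]=5 C[0]=5 → dur=5, Σ=8 | A=compute:t0 B=load:t1 [tied]
step 2: L[2]=2 C[1]=7 → dur=7, Σ=15 | A=load:t2 B=compute:t1 [compute-bound]
step 3: L[3]=9 C[2]=9 → dur=9, Σ=24 | A=compute:t2 B=load:t3 [tied]
step 4: L[4]=4 C[3]=7 → dur=7, Σ=31 | A=load:t4 B=compute:t3 [compute-bound]
step 5: L[5]=9 C[4]=5 → dur=9, Σ=40 | A=compute:t4 B=load:t5 [load-bound]
step 6: L[6]=9 C[5]=7 → dur=9, Σ=49 | A=load:t6 B=compute:t5 [load-bound]
step 7: C[6]=8 → dur=8, Σ=57 | A=compute:t6 B=idle [compute-only]

step 6: A=load:t6 B=compute:t5 [load-bound]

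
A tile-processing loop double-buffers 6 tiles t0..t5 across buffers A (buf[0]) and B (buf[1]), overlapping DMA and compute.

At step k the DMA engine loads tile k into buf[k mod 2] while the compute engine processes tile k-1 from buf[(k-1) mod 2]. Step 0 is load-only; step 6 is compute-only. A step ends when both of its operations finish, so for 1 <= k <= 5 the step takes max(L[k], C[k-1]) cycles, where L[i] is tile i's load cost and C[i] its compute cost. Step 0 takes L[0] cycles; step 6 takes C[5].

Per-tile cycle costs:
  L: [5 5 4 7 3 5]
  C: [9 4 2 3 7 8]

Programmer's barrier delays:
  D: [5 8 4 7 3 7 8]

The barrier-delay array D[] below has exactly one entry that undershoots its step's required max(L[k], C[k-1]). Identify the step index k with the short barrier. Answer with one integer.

hazard at step 1

step 0: need L[0]=5 = 5; D[0]=5 ok
step 1: need max(L[1]=5,C[0]=9) = 9; D[1]=8 SHORT
step 2: need max(L[2]=4,C[1]=4) = 4; D[2]=4 ok
step 3: need max(L[3]=7,C[2]=2) = 7; D[3]=7 ok
step 4: need max(L[4]=3,C[3]=3) = 3; D[4]=3 ok
step 5: need max(L[5]=5,C[4]=7) = 7; D[5]=7 ok
step 6: need C[5]=8 = 8; D[6]=8 ok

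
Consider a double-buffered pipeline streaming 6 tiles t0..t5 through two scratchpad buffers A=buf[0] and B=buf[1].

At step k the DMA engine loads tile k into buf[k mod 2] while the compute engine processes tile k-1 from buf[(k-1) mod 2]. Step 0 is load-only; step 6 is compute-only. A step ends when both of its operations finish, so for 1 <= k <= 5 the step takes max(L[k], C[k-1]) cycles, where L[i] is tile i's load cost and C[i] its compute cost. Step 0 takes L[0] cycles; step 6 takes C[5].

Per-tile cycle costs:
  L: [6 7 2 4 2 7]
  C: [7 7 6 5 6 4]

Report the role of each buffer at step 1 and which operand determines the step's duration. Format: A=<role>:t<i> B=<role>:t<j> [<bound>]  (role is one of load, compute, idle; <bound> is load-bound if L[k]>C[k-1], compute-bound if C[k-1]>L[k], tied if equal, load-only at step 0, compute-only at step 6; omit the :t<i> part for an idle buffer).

step 1: A=compute:t0 B=load:t1 [tied]

  0. 6=6c; end=6; A:t0 B:-
  1. max(7,7)=7c; end=13; A:t0 B:t1
  2. max(2,7)=7c; end=20; A:t2 B:t1
  3. max(4,6)=6c; end=26; A:t2 B:t3
  4. max(2,5)=5c; end=31; A:t4 B:t3
  5. max(7,6)=7c; end=38; A:t4 B:t5
  6. 4=4c; end=42; A:t4 B:t5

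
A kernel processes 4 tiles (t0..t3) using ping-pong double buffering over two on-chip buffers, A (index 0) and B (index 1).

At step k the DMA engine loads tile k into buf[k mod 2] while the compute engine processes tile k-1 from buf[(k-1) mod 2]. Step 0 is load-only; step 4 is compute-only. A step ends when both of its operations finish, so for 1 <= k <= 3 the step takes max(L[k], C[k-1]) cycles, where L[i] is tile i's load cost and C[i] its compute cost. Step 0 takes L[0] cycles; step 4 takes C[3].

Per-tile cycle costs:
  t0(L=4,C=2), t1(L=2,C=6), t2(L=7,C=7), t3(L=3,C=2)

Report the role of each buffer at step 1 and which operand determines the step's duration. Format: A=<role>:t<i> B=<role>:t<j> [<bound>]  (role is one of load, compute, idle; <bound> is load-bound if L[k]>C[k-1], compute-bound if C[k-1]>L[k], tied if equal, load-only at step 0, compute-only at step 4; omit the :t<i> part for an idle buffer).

step 1: A=compute:t0 B=load:t1 [tied]

[0] DMA t0→A (4c) ∥ CU idle ⇒ 4c, clock 4
[1] DMA t1→B (2c) ∥ CU A:t0 (2c) ⇒ 2c, clock 6
[2] DMA t2→A (7c) ∥ CU B:t1 (6c) ⇒ 7c, clock 13
[3] DMA t3→B (3c) ∥ CU A:t2 (7c) ⇒ 7c, clock 20
[4] DMA idle ∥ CU B:t3 (2c) ⇒ 2c, clock 22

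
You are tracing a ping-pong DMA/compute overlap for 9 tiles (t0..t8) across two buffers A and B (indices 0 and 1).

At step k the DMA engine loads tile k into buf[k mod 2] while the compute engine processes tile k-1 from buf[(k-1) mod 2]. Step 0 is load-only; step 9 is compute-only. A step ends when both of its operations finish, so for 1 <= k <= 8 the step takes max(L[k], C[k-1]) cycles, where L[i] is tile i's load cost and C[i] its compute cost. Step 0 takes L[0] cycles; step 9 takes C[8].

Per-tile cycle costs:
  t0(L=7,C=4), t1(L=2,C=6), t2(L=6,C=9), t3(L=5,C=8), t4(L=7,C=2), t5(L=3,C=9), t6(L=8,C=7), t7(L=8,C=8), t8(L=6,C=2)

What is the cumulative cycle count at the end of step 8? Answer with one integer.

end_cycle[8] = 62

k=0 load=t0/7c comp=- wait=7 total=7
k=1 load=t1/2c comp=t0/4c wait=4 total=11
k=2 load=t2/6c comp=t1/6c wait=6 total=17
k=3 load=t3/5c comp=t2/9c wait=9 total=26
k=4 load=t4/7c comp=t3/8c wait=8 total=34
k=5 load=t5/3c comp=t4/2c wait=3 total=37
k=6 load=t6/8c comp=t5/9c wait=9 total=46
k=7 load=t7/8c comp=t6/7c wait=8 total=54
k=8 load=t8/6c comp=t7/8c wait=8 total=62
k=9 load=- comp=t8/2c wait=2 total=64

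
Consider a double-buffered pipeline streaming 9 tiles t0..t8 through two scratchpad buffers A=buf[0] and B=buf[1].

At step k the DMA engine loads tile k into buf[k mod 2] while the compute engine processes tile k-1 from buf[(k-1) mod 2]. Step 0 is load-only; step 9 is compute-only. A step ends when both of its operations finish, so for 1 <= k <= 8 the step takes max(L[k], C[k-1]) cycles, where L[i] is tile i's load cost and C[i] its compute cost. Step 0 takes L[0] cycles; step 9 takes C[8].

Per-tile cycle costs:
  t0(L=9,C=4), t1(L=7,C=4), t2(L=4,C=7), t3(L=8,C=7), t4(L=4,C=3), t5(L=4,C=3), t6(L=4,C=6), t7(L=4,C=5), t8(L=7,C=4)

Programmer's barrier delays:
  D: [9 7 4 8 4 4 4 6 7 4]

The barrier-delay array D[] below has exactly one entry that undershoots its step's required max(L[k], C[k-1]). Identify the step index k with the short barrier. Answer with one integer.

[0] required=L[0]=9=9 vs D=9 ok
[1] required=max(L[1]=7,C[0]=4)=7 vs D=7 ok
[2] required=max(L[2]=4,C[1]=4)=4 vs D=4 ok
[3] required=max(L[3]=8,C[2]=7)=8 vs D=8 ok
[4] required=max(L[4]=4,C[3]=7)=7 vs D=4 SHORT
[5] required=max(L[5]=4,C[4]=3)=4 vs D=4 ok
[6] required=max(L[6]=4,C[5]=3)=4 vs D=4 ok
[7] required=max(L[7]=4,C[6]=6)=6 vs D=6 ok
[8] required=max(L[8]=7,C[7]=5)=7 vs D=7 ok
[9] required=C[8]=4=4 vs D=4 ok

hazard at step 4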